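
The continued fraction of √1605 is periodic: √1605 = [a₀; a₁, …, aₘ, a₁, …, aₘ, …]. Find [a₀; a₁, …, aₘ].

a₀ = ⌊√1605⌋ = 40.
With m₀=0, d₀=1 and mₖ₊₁ = dₖaₖ − mₖ, dₖ₊₁ = (n − mₖ₊₁²)/dₖ, aₖ₊₁ = ⌊(a₀+mₖ₊₁)/dₖ₊₁⌋:
  k=1: m=40, d=5, a=16
  k=2: m=40, d=1, a=80
d=1 and a=2a₀=80 at k=2, so the next step gives (m, d) = (40, 5) again — its k=1 value — and the period has length 2.

[40; 16, 80]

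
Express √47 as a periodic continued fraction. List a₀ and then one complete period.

[6; 1, 5, 1, 12]

a₀ = ⌊√47⌋ = 6.
With m₀=0, d₀=1 and mₖ₊₁ = dₖaₖ − mₖ, dₖ₊₁ = (n − mₖ₊₁²)/dₖ, aₖ₊₁ = ⌊(a₀+mₖ₊₁)/dₖ₊₁⌋:
  k=1: m=6, d=11, a=1
  k=2: m=5, d=2, a=5
  k=3: m=5, d=11, a=1
  k=4: m=6, d=1, a=12
d=1 and a=2a₀=12 at k=4, so the next step gives (m, d) = (6, 11) again — its k=1 value — and the period has length 4.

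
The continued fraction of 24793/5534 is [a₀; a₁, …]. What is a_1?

2

24793 = 4·5534 + 2657   →  a_0 = 4
5534 = 2·2657 + 220   →  a_1 = 2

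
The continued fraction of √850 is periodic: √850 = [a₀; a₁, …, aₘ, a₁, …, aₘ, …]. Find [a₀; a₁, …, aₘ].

[29; 6, 2, 6, 58]

a₀ = ⌊√850⌋ = 29.
With m₀=0, d₀=1 and mₖ₊₁ = dₖaₖ − mₖ, dₖ₊₁ = (n − mₖ₊₁²)/dₖ, aₖ₊₁ = ⌊(a₀+mₖ₊₁)/dₖ₊₁⌋:
  k=1: m=29, d=9, a=6
  k=2: m=25, d=25, a=2
  k=3: m=25, d=9, a=6
  k=4: m=29, d=1, a=58
d=1 and a=2a₀=58 at k=4, so the next step gives (m, d) = (29, 9) again — its k=1 value — and the period has length 4.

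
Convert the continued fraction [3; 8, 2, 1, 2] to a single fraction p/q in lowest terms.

Fold from the inside: start with 2/1.
  1 + 1/2 = 3/2
  2 + 2/3 = 8/3
  8 + 3/8 = 67/8
  3 + 8/67 = 209/67

209/67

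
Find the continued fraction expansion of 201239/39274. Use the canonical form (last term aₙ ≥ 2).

201239 = 5·39274 + 4869
39274 = 8·4869 + 322
4869 = 15·322 + 39
322 = 8·39 + 10
39 = 3·10 + 9
10 = 1·9 + 1
9 = 9·1 + 0  (stop)
So 201239/39274 = [5; 8, 15, 8, 3, 1, 9].

[5; 8, 15, 8, 3, 1, 9]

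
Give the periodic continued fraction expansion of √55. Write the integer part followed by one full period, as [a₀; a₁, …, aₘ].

a₀ = ⌊√55⌋ = 7.
With m₀=0, d₀=1 and mₖ₊₁ = dₖaₖ − mₖ, dₖ₊₁ = (n − mₖ₊₁²)/dₖ, aₖ₊₁ = ⌊(a₀+mₖ₊₁)/dₖ₊₁⌋:
  k=1: m=7, d=6, a=2
  k=2: m=5, d=5, a=2
  k=3: m=5, d=6, a=2
  k=4: m=7, d=1, a=14
d=1 and a=2a₀=14 at k=4, so the next step gives (m, d) = (7, 6) again — its k=1 value — and the period has length 4.

[7; 2, 2, 2, 14]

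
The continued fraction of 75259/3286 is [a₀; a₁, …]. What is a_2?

9

75259 = 22·3286 + 2967   →  a_0 = 22
3286 = 1·2967 + 319   →  a_1 = 1
2967 = 9·319 + 96   →  a_2 = 9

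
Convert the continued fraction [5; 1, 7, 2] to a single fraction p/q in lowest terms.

Fold from the inside: start with 2/1.
  7 + 1/2 = 15/2
  1 + 2/15 = 17/15
  5 + 15/17 = 100/17

100/17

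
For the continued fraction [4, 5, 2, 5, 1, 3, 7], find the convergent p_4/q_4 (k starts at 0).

297/71

Using pₖ = aₖpₖ₋₁ + pₖ₋₂, qₖ = aₖqₖ₋₁ + qₖ₋₂ (with p₋₁=1, p₋₂=0, q₋₁=0, q₋₂=1):
  k=0: a=4, p=4, q=1
  k=1: a=5, p=21, q=5
  k=2: a=2, p=46, q=11
  k=3: a=5, p=251, q=60
  k=4: a=1, p=297, q=71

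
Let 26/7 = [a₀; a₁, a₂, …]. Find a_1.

26 = 3·7 + 5   →  a_0 = 3
7 = 1·5 + 2   →  a_1 = 1

1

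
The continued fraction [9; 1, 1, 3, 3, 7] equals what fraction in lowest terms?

1607/168

Using pₖ = aₖpₖ₋₁ + pₖ₋₂ and qₖ = aₖqₖ₋₁ + qₖ₋₂:
  k=0: a=9, p=9, q=1
  k=1: a=1, p=10, q=1
  k=2: a=1, p=19, q=2
  k=3: a=3, p=67, q=7
  k=4: a=3, p=220, q=23
  k=5: a=7, p=1607, q=168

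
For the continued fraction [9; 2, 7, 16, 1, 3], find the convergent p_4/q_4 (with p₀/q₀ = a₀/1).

2433/257

Using pₖ = aₖpₖ₋₁ + pₖ₋₂, qₖ = aₖqₖ₋₁ + qₖ₋₂ (with p₋₁=1, p₋₂=0, q₋₁=0, q₋₂=1):
  k=0: a=9, p=9, q=1
  k=1: a=2, p=19, q=2
  k=2: a=7, p=142, q=15
  k=3: a=16, p=2291, q=242
  k=4: a=1, p=2433, q=257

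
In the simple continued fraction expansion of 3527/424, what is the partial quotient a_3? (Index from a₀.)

9

3527 = 8·424 + 135   →  a_0 = 8
424 = 3·135 + 19   →  a_1 = 3
135 = 7·19 + 2   →  a_2 = 7
19 = 9·2 + 1   →  a_3 = 9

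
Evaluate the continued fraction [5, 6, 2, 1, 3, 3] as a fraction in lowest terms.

Fold from the inside: start with 3/1.
  3 + 1/3 = 10/3
  1 + 3/10 = 13/10
  2 + 10/13 = 36/13
  6 + 13/36 = 229/36
  5 + 36/229 = 1181/229

1181/229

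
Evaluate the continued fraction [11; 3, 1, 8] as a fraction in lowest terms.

Fold from the inside: start with 8/1.
  1 + 1/8 = 9/8
  3 + 8/9 = 35/9
  11 + 9/35 = 394/35

394/35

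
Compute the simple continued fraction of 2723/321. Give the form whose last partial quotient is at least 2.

[8; 2, 14, 11]

2723 = 8·321 + 155
321 = 2·155 + 11
155 = 14·11 + 1
11 = 11·1 + 0  (stop)
So 2723/321 = [8; 2, 14, 11].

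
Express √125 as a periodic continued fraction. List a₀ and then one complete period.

[11; 5, 1, 1, 5, 22]

a₀ = ⌊√125⌋ = 11.
With m₀=0, d₀=1 and mₖ₊₁ = dₖaₖ − mₖ, dₖ₊₁ = (n − mₖ₊₁²)/dₖ, aₖ₊₁ = ⌊(a₀+mₖ₊₁)/dₖ₊₁⌋:
  k=1: m=11, d=4, a=5
  k=2: m=9, d=11, a=1
  k=3: m=2, d=11, a=1
  k=4: m=9, d=4, a=5
  k=5: m=11, d=1, a=22
d=1 and a=2a₀=22 at k=5, so the next step gives (m, d) = (11, 4) again — its k=1 value — and the period has length 5.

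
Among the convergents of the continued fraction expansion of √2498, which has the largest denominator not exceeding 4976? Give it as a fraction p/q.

247351/4949

√2498 = [49; 1, 48, 1, 98, …] (period length 4).
Convergents:
  p_0/q_0 = 49/1
  p_1/q_1 = 50/1
  p_2/q_2 = 2449/49
  p_3/q_3 = 2499/50
  p_4/q_4 = 247351/4949
  p_5/q_5 = 249850/4999
q_4 = 4949 ≤ 4976 < 4999 = q_5, so the answer is 247351/4949.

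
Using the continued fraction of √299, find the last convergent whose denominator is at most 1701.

√299 = [17; 3, 2, 3, 34, …] (period length 4).
Convergents:
  p_0/q_0 = 17/1
  p_1/q_1 = 52/3
  p_2/q_2 = 121/7
  p_3/q_3 = 415/24
  p_4/q_4 = 14231/823
  p_5/q_5 = 43108/2493
q_4 = 823 ≤ 1701 < 2493 = q_5, so the answer is 14231/823.

14231/823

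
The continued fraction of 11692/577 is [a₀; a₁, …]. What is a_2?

11692 = 20·577 + 152   →  a_0 = 20
577 = 3·152 + 121   →  a_1 = 3
152 = 1·121 + 31   →  a_2 = 1

1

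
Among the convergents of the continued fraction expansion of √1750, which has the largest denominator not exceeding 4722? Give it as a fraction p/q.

126001/3012

√1750 = [41; 1, 4, 1, 82, …] (period length 4).
Convergents:
  p_0/q_0 = 41/1
  p_1/q_1 = 42/1
  p_2/q_2 = 209/5
  p_3/q_3 = 251/6
  p_4/q_4 = 20791/497
  p_5/q_5 = 21042/503
  p_6/q_6 = 104959/2509
  p_7/q_7 = 126001/3012
  p_8/q_8 = 10437041/249493
q_7 = 3012 ≤ 4722 < 249493 = q_8, so the answer is 126001/3012.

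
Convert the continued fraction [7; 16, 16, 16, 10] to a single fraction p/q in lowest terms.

293345/41537

Using pₖ = aₖpₖ₋₁ + pₖ₋₂ and qₖ = aₖqₖ₋₁ + qₖ₋₂:
  k=0: a=7, p=7, q=1
  k=1: a=16, p=113, q=16
  k=2: a=16, p=1815, q=257
  k=3: a=16, p=29153, q=4128
  k=4: a=10, p=293345, q=41537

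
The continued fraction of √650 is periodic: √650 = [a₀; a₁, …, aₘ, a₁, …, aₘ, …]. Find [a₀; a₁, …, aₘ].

a₀ = ⌊√650⌋ = 25.
With m₀=0, d₀=1 and mₖ₊₁ = dₖaₖ − mₖ, dₖ₊₁ = (n − mₖ₊₁²)/dₖ, aₖ₊₁ = ⌊(a₀+mₖ₊₁)/dₖ₊₁⌋:
  k=1: m=25, d=25, a=2
  k=2: m=25, d=1, a=50
d=1 and a=2a₀=50 at k=2, so the next step gives (m, d) = (25, 25) again — its k=1 value — and the period has length 2.

[25; 2, 50]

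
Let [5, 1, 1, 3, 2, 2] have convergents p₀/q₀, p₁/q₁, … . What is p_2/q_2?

11/2

Using pₖ = aₖpₖ₋₁ + pₖ₋₂, qₖ = aₖqₖ₋₁ + qₖ₋₂ (with p₋₁=1, p₋₂=0, q₋₁=0, q₋₂=1):
  k=0: a=5, p=5, q=1
  k=1: a=1, p=6, q=1
  k=2: a=1, p=11, q=2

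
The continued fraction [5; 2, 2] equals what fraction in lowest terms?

Fold from the inside: start with 2/1.
  2 + 1/2 = 5/2
  5 + 2/5 = 27/5

27/5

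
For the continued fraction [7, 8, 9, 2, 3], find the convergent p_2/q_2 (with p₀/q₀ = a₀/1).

520/73

Using pₖ = aₖpₖ₋₁ + pₖ₋₂, qₖ = aₖqₖ₋₁ + qₖ₋₂ (with p₋₁=1, p₋₂=0, q₋₁=0, q₋₂=1):
  k=0: a=7, p=7, q=1
  k=1: a=8, p=57, q=8
  k=2: a=9, p=520, q=73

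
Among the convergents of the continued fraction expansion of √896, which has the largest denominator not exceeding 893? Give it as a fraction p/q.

√896 = [29; 1, 13, 1, 58, …] (period length 4).
Convergents:
  p_0/q_0 = 29/1
  p_1/q_1 = 30/1
  p_2/q_2 = 419/14
  p_3/q_3 = 449/15
  p_4/q_4 = 26461/884
  p_5/q_5 = 26910/899
q_4 = 884 ≤ 893 < 899 = q_5, so the answer is 26461/884.

26461/884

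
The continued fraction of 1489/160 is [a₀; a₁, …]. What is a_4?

1489 = 9·160 + 49   →  a_0 = 9
160 = 3·49 + 13   →  a_1 = 3
49 = 3·13 + 10   →  a_2 = 3
13 = 1·10 + 3   →  a_3 = 1
10 = 3·3 + 1   →  a_4 = 3

3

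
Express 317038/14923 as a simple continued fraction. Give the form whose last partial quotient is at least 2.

317038 = 21·14923 + 3655
14923 = 4·3655 + 303
3655 = 12·303 + 19
303 = 15·19 + 18
19 = 1·18 + 1
18 = 18·1 + 0  (stop)
So 317038/14923 = [21; 4, 12, 15, 1, 18].

[21; 4, 12, 15, 1, 18]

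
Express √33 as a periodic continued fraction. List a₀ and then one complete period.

a₀ = ⌊√33⌋ = 5.
With m₀=0, d₀=1 and mₖ₊₁ = dₖaₖ − mₖ, dₖ₊₁ = (n − mₖ₊₁²)/dₖ, aₖ₊₁ = ⌊(a₀+mₖ₊₁)/dₖ₊₁⌋:
  k=1: m=5, d=8, a=1
  k=2: m=3, d=3, a=2
  k=3: m=3, d=8, a=1
  k=4: m=5, d=1, a=10
d=1 and a=2a₀=10 at k=4, so the next step gives (m, d) = (5, 8) again — its k=1 value — and the period has length 4.

[5; 1, 2, 1, 10]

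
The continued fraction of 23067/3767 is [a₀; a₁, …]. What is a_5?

23067 = 6·3767 + 465   →  a_0 = 6
3767 = 8·465 + 47   →  a_1 = 8
465 = 9·47 + 42   →  a_2 = 9
47 = 1·42 + 5   →  a_3 = 1
42 = 8·5 + 2   →  a_4 = 8
5 = 2·2 + 1   →  a_5 = 2

2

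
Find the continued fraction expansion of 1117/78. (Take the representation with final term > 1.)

[14; 3, 8, 3]

1117 = 14·78 + 25
78 = 3·25 + 3
25 = 8·3 + 1
3 = 3·1 + 0  (stop)
So 1117/78 = [14; 3, 8, 3].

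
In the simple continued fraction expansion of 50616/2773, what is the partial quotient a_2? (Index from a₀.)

1

50616 = 18·2773 + 702   →  a_0 = 18
2773 = 3·702 + 667   →  a_1 = 3
702 = 1·667 + 35   →  a_2 = 1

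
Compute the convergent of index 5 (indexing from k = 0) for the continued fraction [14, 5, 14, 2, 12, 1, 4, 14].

28139/1982

Using pₖ = aₖpₖ₋₁ + pₖ₋₂, qₖ = aₖqₖ₋₁ + qₖ₋₂ (with p₋₁=1, p₋₂=0, q₋₁=0, q₋₂=1):
  k=0: a=14, p=14, q=1
  k=1: a=5, p=71, q=5
  k=2: a=14, p=1008, q=71
  k=3: a=2, p=2087, q=147
  k=4: a=12, p=26052, q=1835
  k=5: a=1, p=28139, q=1982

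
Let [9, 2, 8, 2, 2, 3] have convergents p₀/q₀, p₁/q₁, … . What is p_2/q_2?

Using pₖ = aₖpₖ₋₁ + pₖ₋₂, qₖ = aₖqₖ₋₁ + qₖ₋₂ (with p₋₁=1, p₋₂=0, q₋₁=0, q₋₂=1):
  k=0: a=9, p=9, q=1
  k=1: a=2, p=19, q=2
  k=2: a=8, p=161, q=17

161/17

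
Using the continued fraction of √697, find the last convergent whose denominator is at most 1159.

13966/529

√697 = [26; 2, 2, 52, …] (period length 3).
Convergents:
  p_0/q_0 = 26/1
  p_1/q_1 = 53/2
  p_2/q_2 = 132/5
  p_3/q_3 = 6917/262
  p_4/q_4 = 13966/529
  p_5/q_5 = 34849/1320
q_4 = 529 ≤ 1159 < 1320 = q_5, so the answer is 13966/529.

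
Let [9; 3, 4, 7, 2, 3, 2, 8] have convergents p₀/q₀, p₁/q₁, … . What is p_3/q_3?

875/94

Using pₖ = aₖpₖ₋₁ + pₖ₋₂, qₖ = aₖqₖ₋₁ + qₖ₋₂ (with p₋₁=1, p₋₂=0, q₋₁=0, q₋₂=1):
  k=0: a=9, p=9, q=1
  k=1: a=3, p=28, q=3
  k=2: a=4, p=121, q=13
  k=3: a=7, p=875, q=94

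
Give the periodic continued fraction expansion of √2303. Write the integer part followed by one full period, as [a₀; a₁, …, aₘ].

a₀ = ⌊√2303⌋ = 47.
With m₀=0, d₀=1 and mₖ₊₁ = dₖaₖ − mₖ, dₖ₊₁ = (n − mₖ₊₁²)/dₖ, aₖ₊₁ = ⌊(a₀+mₖ₊₁)/dₖ₊₁⌋:
  k=1: m=47, d=94, a=1
  k=2: m=47, d=1, a=94
d=1 and a=2a₀=94 at k=2, so the next step gives (m, d) = (47, 94) again — its k=1 value — and the period has length 2.

[47; 1, 94]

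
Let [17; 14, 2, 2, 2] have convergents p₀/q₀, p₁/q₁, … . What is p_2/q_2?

Using pₖ = aₖpₖ₋₁ + pₖ₋₂, qₖ = aₖqₖ₋₁ + qₖ₋₂ (with p₋₁=1, p₋₂=0, q₋₁=0, q₋₂=1):
  k=0: a=17, p=17, q=1
  k=1: a=14, p=239, q=14
  k=2: a=2, p=495, q=29

495/29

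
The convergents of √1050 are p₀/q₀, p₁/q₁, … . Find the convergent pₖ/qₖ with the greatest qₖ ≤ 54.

√1050 = [32; 2, 2, 10, 2, 2, 64, …] (period length 6).
Convergents:
  p_0/q_0 = 32/1
  p_1/q_1 = 65/2
  p_2/q_2 = 162/5
  p_3/q_3 = 1685/52
  p_4/q_4 = 3532/109
q_3 = 52 ≤ 54 < 109 = q_4, so the answer is 1685/52.

1685/52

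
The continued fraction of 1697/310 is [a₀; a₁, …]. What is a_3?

1697 = 5·310 + 147   →  a_0 = 5
310 = 2·147 + 16   →  a_1 = 2
147 = 9·16 + 3   →  a_2 = 9
16 = 5·3 + 1   →  a_3 = 5

5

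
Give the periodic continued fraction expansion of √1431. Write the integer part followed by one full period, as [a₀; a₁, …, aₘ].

[37; 1, 4, 1, 4, 1, 74]

a₀ = ⌊√1431⌋ = 37.
With m₀=0, d₀=1 and mₖ₊₁ = dₖaₖ − mₖ, dₖ₊₁ = (n − mₖ₊₁²)/dₖ, aₖ₊₁ = ⌊(a₀+mₖ₊₁)/dₖ₊₁⌋:
  k=1: m=37, d=62, a=1
  k=2: m=25, d=13, a=4
  k=3: m=27, d=54, a=1
  k=4: m=27, d=13, a=4
  k=5: m=25, d=62, a=1
  k=6: m=37, d=1, a=74
d=1 and a=2a₀=74 at k=6, so the next step gives (m, d) = (37, 62) again — its k=1 value — and the period has length 6.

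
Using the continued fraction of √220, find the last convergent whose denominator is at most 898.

13186/889

√220 = [14; 1, 4, 1, 28, …] (period length 4).
Convergents:
  p_0/q_0 = 14/1
  p_1/q_1 = 15/1
  p_2/q_2 = 74/5
  p_3/q_3 = 89/6
  p_4/q_4 = 2566/173
  p_5/q_5 = 2655/179
  p_6/q_6 = 13186/889
  p_7/q_7 = 15841/1068
q_6 = 889 ≤ 898 < 1068 = q_7, so the answer is 13186/889.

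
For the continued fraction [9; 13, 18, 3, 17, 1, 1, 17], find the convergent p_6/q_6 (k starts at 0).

Using pₖ = aₖpₖ₋₁ + pₖ₋₂, qₖ = aₖqₖ₋₁ + qₖ₋₂ (with p₋₁=1, p₋₂=0, q₋₁=0, q₋₂=1):
  k=0: a=9, p=9, q=1
  k=1: a=13, p=118, q=13
  k=2: a=18, p=2133, q=235
  k=3: a=3, p=6517, q=718
  k=4: a=17, p=112922, q=12441
  k=5: a=1, p=119439, q=13159
  k=6: a=1, p=232361, q=25600

232361/25600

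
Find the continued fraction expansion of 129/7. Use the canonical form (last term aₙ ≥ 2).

129 = 18*7 + 3
7 = 2*3 + 1
3 = 3*1 + 0  (stop)
So 129/7 = [18; 2, 3].

[18; 2, 3]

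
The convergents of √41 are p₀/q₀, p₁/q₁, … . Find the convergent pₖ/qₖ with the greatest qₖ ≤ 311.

826/129

√41 = [6; 2, 2, 12, …] (period length 3).
Convergents:
  p_0/q_0 = 6/1
  p_1/q_1 = 13/2
  p_2/q_2 = 32/5
  p_3/q_3 = 397/62
  p_4/q_4 = 826/129
  p_5/q_5 = 2049/320
q_4 = 129 ≤ 311 < 320 = q_5, so the answer is 826/129.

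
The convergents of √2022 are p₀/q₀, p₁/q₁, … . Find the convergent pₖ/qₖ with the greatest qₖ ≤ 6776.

121365/2699

√2022 = [44; 1, 28, 1, 88, …] (period length 4).
Convergents:
  p_0/q_0 = 44/1
  p_1/q_1 = 45/1
  p_2/q_2 = 1304/29
  p_3/q_3 = 1349/30
  p_4/q_4 = 120016/2669
  p_5/q_5 = 121365/2699
  p_6/q_6 = 3518236/78241
q_5 = 2699 ≤ 6776 < 78241 = q_6, so the answer is 121365/2699.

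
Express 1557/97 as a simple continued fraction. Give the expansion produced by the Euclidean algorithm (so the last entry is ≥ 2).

1557 = 16*97 + 5
97 = 19*5 + 2
5 = 2*2 + 1
2 = 2*1 + 0  (stop)
So 1557/97 = [16; 19, 2, 2].

[16; 19, 2, 2]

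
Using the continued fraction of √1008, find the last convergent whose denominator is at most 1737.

√1008 = [31; 1, 2, 1, 62, …] (period length 4).
Convergents:
  p_0/q_0 = 31/1
  p_1/q_1 = 32/1
  p_2/q_2 = 95/3
  p_3/q_3 = 127/4
  p_4/q_4 = 7969/251
  p_5/q_5 = 8096/255
  p_6/q_6 = 24161/761
  p_7/q_7 = 32257/1016
  p_8/q_8 = 2024095/63753
q_7 = 1016 ≤ 1737 < 63753 = q_8, so the answer is 32257/1016.

32257/1016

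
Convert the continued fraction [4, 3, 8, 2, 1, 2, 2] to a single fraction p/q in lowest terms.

Using pₖ = aₖpₖ₋₁ + pₖ₋₂ and qₖ = aₖqₖ₋₁ + qₖ₋₂:
  k=0: a=4, p=4, q=1
  k=1: a=3, p=13, q=3
  k=2: a=8, p=108, q=25
  k=3: a=2, p=229, q=53
  k=4: a=1, p=337, q=78
  k=5: a=2, p=903, q=209
  k=6: a=2, p=2143, q=496

2143/496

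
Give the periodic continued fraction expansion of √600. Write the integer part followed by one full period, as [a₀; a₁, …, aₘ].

a₀ = ⌊√600⌋ = 24.
With m₀=0, d₀=1 and mₖ₊₁ = dₖaₖ − mₖ, dₖ₊₁ = (n − mₖ₊₁²)/dₖ, aₖ₊₁ = ⌊(a₀+mₖ₊₁)/dₖ₊₁⌋:
  k=1: m=24, d=24, a=2
  k=2: m=24, d=1, a=48
d=1 and a=2a₀=48 at k=2, so the next step gives (m, d) = (24, 24) again — its k=1 value — and the period has length 2.

[24; 2, 48]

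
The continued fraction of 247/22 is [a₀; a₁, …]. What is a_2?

2

247 = 11·22 + 5   →  a_0 = 11
22 = 4·5 + 2   →  a_1 = 4
5 = 2·2 + 1   →  a_2 = 2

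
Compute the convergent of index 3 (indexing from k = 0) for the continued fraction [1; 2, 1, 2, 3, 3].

11/8

Using pₖ = aₖpₖ₋₁ + pₖ₋₂, qₖ = aₖqₖ₋₁ + qₖ₋₂ (with p₋₁=1, p₋₂=0, q₋₁=0, q₋₂=1):
  k=0: a=1, p=1, q=1
  k=1: a=2, p=3, q=2
  k=2: a=1, p=4, q=3
  k=3: a=2, p=11, q=8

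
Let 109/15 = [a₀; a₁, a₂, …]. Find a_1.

109 = 7·15 + 4   →  a_0 = 7
15 = 3·4 + 3   →  a_1 = 3

3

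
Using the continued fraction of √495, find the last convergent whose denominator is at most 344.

√495 = [22; 4, 44, …] (period length 2).
Convergents:
  p_0/q_0 = 22/1
  p_1/q_1 = 89/4
  p_2/q_2 = 3938/177
  p_3/q_3 = 15841/712
q_2 = 177 ≤ 344 < 712 = q_3, so the answer is 3938/177.

3938/177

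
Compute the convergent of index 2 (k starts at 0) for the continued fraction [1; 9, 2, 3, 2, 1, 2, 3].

21/19

Using pₖ = aₖpₖ₋₁ + pₖ₋₂, qₖ = aₖqₖ₋₁ + qₖ₋₂ (with p₋₁=1, p₋₂=0, q₋₁=0, q₋₂=1):
  k=0: a=1, p=1, q=1
  k=1: a=9, p=10, q=9
  k=2: a=2, p=21, q=19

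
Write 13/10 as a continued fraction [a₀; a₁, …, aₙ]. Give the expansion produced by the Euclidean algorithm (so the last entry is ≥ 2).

[1; 3, 3]

13 = 1×10 + 3
10 = 3×3 + 1
3 = 3×1 + 0  (stop)
So 13/10 = [1; 3, 3].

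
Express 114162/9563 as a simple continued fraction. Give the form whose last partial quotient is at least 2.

114162 = 11·9563 + 8969
9563 = 1·8969 + 594
8969 = 15·594 + 59
594 = 10·59 + 4
59 = 14·4 + 3
4 = 1·3 + 1
3 = 3·1 + 0  (stop)
So 114162/9563 = [11; 1, 15, 10, 14, 1, 3].

[11; 1, 15, 10, 14, 1, 3]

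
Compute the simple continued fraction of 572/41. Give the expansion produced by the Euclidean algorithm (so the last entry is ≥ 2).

572 = 13*41 + 39
41 = 1*39 + 2
39 = 19*2 + 1
2 = 2*1 + 0  (stop)
So 572/41 = [13; 1, 19, 2].

[13; 1, 19, 2]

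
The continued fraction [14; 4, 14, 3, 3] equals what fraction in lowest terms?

Fold from the inside: start with 3/1.
  3 + 1/3 = 10/3
  14 + 3/10 = 143/10
  4 + 10/143 = 582/143
  14 + 143/582 = 8291/582

8291/582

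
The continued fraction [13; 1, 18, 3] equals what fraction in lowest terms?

Fold from the inside: start with 3/1.
  18 + 1/3 = 55/3
  1 + 3/55 = 58/55
  13 + 55/58 = 809/58

809/58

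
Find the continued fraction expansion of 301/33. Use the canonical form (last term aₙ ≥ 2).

[9; 8, 4]

301 = 9*33 + 4
33 = 8*4 + 1
4 = 4*1 + 0  (stop)
So 301/33 = [9; 8, 4].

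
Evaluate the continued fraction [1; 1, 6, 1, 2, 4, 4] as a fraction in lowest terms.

791/423

Using pₖ = aₖpₖ₋₁ + pₖ₋₂ and qₖ = aₖqₖ₋₁ + qₖ₋₂:
  k=0: a=1, p=1, q=1
  k=1: a=1, p=2, q=1
  k=2: a=6, p=13, q=7
  k=3: a=1, p=15, q=8
  k=4: a=2, p=43, q=23
  k=5: a=4, p=187, q=100
  k=6: a=4, p=791, q=423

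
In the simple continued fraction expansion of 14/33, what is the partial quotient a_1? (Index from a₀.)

2

14 = 0·33 + 14   →  a_0 = 0
33 = 2·14 + 5   →  a_1 = 2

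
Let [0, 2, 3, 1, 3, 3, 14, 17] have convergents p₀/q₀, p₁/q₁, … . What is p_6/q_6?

701/1588

Using pₖ = aₖpₖ₋₁ + pₖ₋₂, qₖ = aₖqₖ₋₁ + qₖ₋₂ (with p₋₁=1, p₋₂=0, q₋₁=0, q₋₂=1):
  k=0: a=0, p=0, q=1
  k=1: a=2, p=1, q=2
  k=2: a=3, p=3, q=7
  k=3: a=1, p=4, q=9
  k=4: a=3, p=15, q=34
  k=5: a=3, p=49, q=111
  k=6: a=14, p=701, q=1588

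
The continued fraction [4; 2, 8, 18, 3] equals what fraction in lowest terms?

Fold from the inside: start with 3/1.
  18 + 1/3 = 55/3
  8 + 3/55 = 443/55
  2 + 55/443 = 941/443
  4 + 443/941 = 4207/941

4207/941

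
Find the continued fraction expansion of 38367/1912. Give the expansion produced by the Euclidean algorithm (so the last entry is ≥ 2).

[20; 15, 18, 7]

38367 = 20·1912 + 127
1912 = 15·127 + 7
127 = 18·7 + 1
7 = 7·1 + 0  (stop)
So 38367/1912 = [20; 15, 18, 7].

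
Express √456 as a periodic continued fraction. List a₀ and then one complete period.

[21; 2, 1, 4, 1, 2, 42]

a₀ = ⌊√456⌋ = 21.
With m₀=0, d₀=1 and mₖ₊₁ = dₖaₖ − mₖ, dₖ₊₁ = (n − mₖ₊₁²)/dₖ, aₖ₊₁ = ⌊(a₀+mₖ₊₁)/dₖ₊₁⌋:
  k=1: m=21, d=15, a=2
  k=2: m=9, d=25, a=1
  k=3: m=16, d=8, a=4
  k=4: m=16, d=25, a=1
  k=5: m=9, d=15, a=2
  k=6: m=21, d=1, a=42
d=1 and a=2a₀=42 at k=6, so the next step gives (m, d) = (21, 15) again — its k=1 value — and the period has length 6.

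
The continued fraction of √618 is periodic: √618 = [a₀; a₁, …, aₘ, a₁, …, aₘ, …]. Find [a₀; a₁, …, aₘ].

a₀ = ⌊√618⌋ = 24.
With m₀=0, d₀=1 and mₖ₊₁ = dₖaₖ − mₖ, dₖ₊₁ = (n − mₖ₊₁²)/dₖ, aₖ₊₁ = ⌊(a₀+mₖ₊₁)/dₖ₊₁⌋:
  k=1: m=24, d=42, a=1
  k=2: m=18, d=7, a=6
  k=3: m=24, d=6, a=8
  k=4: m=24, d=7, a=6
  k=5: m=18, d=42, a=1
  k=6: m=24, d=1, a=48
d=1 and a=2a₀=48 at k=6, so the next step gives (m, d) = (24, 42) again — its k=1 value — and the period has length 6.

[24; 1, 6, 8, 6, 1, 48]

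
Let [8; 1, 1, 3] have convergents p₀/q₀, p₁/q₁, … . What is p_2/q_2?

Using pₖ = aₖpₖ₋₁ + pₖ₋₂, qₖ = aₖqₖ₋₁ + qₖ₋₂ (with p₋₁=1, p₋₂=0, q₋₁=0, q₋₂=1):
  k=0: a=8, p=8, q=1
  k=1: a=1, p=9, q=1
  k=2: a=1, p=17, q=2

17/2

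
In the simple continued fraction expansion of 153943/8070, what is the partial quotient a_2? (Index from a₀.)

153943 = 19·8070 + 613   →  a_0 = 19
8070 = 13·613 + 101   →  a_1 = 13
613 = 6·101 + 7   →  a_2 = 6

6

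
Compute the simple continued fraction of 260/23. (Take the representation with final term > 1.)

[11; 3, 3, 2]

260 = 11·23 + 7
23 = 3·7 + 2
7 = 3·2 + 1
2 = 2·1 + 0  (stop)
So 260/23 = [11; 3, 3, 2].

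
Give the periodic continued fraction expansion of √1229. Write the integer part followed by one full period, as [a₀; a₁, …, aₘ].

a₀ = ⌊√1229⌋ = 35.
With m₀=0, d₀=1 and mₖ₊₁ = dₖaₖ − mₖ, dₖ₊₁ = (n − mₖ₊₁²)/dₖ, aₖ₊₁ = ⌊(a₀+mₖ₊₁)/dₖ₊₁⌋:
  k=1: m=35, d=4, a=17
  k=2: m=33, d=35, a=1
  k=3: m=2, d=35, a=1
  k=4: m=33, d=4, a=17
  k=5: m=35, d=1, a=70
d=1 and a=2a₀=70 at k=5, so the next step gives (m, d) = (35, 4) again — its k=1 value — and the period has length 5.

[35; 17, 1, 1, 17, 70]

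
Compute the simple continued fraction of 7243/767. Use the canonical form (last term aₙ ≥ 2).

7243 = 9*767 + 340
767 = 2*340 + 87
340 = 3*87 + 79
87 = 1*79 + 8
79 = 9*8 + 7
8 = 1*7 + 1
7 = 7*1 + 0  (stop)
So 7243/767 = [9; 2, 3, 1, 9, 1, 7].

[9; 2, 3, 1, 9, 1, 7]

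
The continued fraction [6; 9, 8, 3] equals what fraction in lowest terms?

1393/228

Using pₖ = aₖpₖ₋₁ + pₖ₋₂ and qₖ = aₖqₖ₋₁ + qₖ₋₂:
  k=0: a=6, p=6, q=1
  k=1: a=9, p=55, q=9
  k=2: a=8, p=446, q=73
  k=3: a=3, p=1393, q=228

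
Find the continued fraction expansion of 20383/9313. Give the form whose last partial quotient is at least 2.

[2; 5, 3, 3, 19, 4, 2]

20383 = 2*9313 + 1757
9313 = 5*1757 + 528
1757 = 3*528 + 173
528 = 3*173 + 9
173 = 19*9 + 2
9 = 4*2 + 1
2 = 2*1 + 0  (stop)
So 20383/9313 = [2; 5, 3, 3, 19, 4, 2].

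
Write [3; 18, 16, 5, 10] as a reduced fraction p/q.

45583/14919

Using pₖ = aₖpₖ₋₁ + pₖ₋₂ and qₖ = aₖqₖ₋₁ + qₖ₋₂:
  k=0: a=3, p=3, q=1
  k=1: a=18, p=55, q=18
  k=2: a=16, p=883, q=289
  k=3: a=5, p=4470, q=1463
  k=4: a=10, p=45583, q=14919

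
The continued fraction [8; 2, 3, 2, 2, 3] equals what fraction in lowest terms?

1122/133

Fold from the inside: start with 3/1.
  2 + 1/3 = 7/3
  2 + 3/7 = 17/7
  3 + 7/17 = 58/17
  2 + 17/58 = 133/58
  8 + 58/133 = 1122/133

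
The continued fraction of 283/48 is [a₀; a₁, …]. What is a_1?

1

283 = 5·48 + 43   →  a_0 = 5
48 = 1·43 + 5   →  a_1 = 1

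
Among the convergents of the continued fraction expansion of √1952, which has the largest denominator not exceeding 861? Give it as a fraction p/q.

21428/485

√1952 = [44; 5, 1, 1, 21, 1, 1, 5, 88, …] (period length 8).
Convergents:
  p_0/q_0 = 44/1
  p_1/q_1 = 221/5
  p_2/q_2 = 265/6
  p_3/q_3 = 486/11
  p_4/q_4 = 10471/237
  p_5/q_5 = 10957/248
  p_6/q_6 = 21428/485
  p_7/q_7 = 118097/2673
q_6 = 485 ≤ 861 < 2673 = q_7, so the answer is 21428/485.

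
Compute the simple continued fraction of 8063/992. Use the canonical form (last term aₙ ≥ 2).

8063 = 8*992 + 127
992 = 7*127 + 103
127 = 1*103 + 24
103 = 4*24 + 7
24 = 3*7 + 3
7 = 2*3 + 1
3 = 3*1 + 0  (stop)
So 8063/992 = [8; 7, 1, 4, 3, 2, 3].

[8; 7, 1, 4, 3, 2, 3]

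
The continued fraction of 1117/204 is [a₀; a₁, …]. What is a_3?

1

1117 = 5·204 + 97   →  a_0 = 5
204 = 2·97 + 10   →  a_1 = 2
97 = 9·10 + 7   →  a_2 = 9
10 = 1·7 + 3   →  a_3 = 1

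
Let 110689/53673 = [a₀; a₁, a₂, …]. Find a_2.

110689 = 2·53673 + 3343   →  a_0 = 2
53673 = 16·3343 + 185   →  a_1 = 16
3343 = 18·185 + 13   →  a_2 = 18

18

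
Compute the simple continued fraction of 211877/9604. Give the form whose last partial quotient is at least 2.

211877 = 22*9604 + 589
9604 = 16*589 + 180
589 = 3*180 + 49
180 = 3*49 + 33
49 = 1*33 + 16
33 = 2*16 + 1
16 = 16*1 + 0  (stop)
So 211877/9604 = [22; 16, 3, 3, 1, 2, 16].

[22; 16, 3, 3, 1, 2, 16]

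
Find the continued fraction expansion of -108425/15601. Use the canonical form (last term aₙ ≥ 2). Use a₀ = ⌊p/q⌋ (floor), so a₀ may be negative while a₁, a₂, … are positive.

-108425 = -7·15601 + 782
15601 = 19·782 + 743
782 = 1·743 + 39
743 = 19·39 + 2
39 = 19·2 + 1
2 = 2·1 + 0  (stop)
So -108425/15601 = [-7; 19, 1, 19, 19, 2].

[-7; 19, 1, 19, 19, 2]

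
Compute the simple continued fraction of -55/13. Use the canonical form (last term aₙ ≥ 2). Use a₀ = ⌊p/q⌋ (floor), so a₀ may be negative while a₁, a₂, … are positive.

[-5; 1, 3, 3]

-55 = -5*13 + 10
13 = 1*10 + 3
10 = 3*3 + 1
3 = 3*1 + 0  (stop)
So -55/13 = [-5; 1, 3, 3].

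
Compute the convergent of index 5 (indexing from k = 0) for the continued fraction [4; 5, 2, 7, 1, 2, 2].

1121/268

Using pₖ = aₖpₖ₋₁ + pₖ₋₂, qₖ = aₖqₖ₋₁ + qₖ₋₂ (with p₋₁=1, p₋₂=0, q₋₁=0, q₋₂=1):
  k=0: a=4, p=4, q=1
  k=1: a=5, p=21, q=5
  k=2: a=2, p=46, q=11
  k=3: a=7, p=343, q=82
  k=4: a=1, p=389, q=93
  k=5: a=2, p=1121, q=268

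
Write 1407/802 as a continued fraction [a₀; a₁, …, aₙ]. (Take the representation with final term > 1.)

[1; 1, 3, 14, 14]

1407 = 1*802 + 605
802 = 1*605 + 197
605 = 3*197 + 14
197 = 14*14 + 1
14 = 14*1 + 0  (stop)
So 1407/802 = [1; 1, 3, 14, 14].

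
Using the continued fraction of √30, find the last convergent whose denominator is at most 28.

115/21

√30 = [5; 2, 10, …] (period length 2).
Convergents:
  p_0/q_0 = 5/1
  p_1/q_1 = 11/2
  p_2/q_2 = 115/21
  p_3/q_3 = 241/44
q_2 = 21 ≤ 28 < 44 = q_3, so the answer is 115/21.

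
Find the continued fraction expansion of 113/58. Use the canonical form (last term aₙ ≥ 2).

[1; 1, 18, 3]

113 = 1·58 + 55
58 = 1·55 + 3
55 = 18·3 + 1
3 = 3·1 + 0  (stop)
So 113/58 = [1; 1, 18, 3].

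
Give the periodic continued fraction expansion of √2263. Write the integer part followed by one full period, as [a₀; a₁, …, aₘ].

[47; 1, 1, 3, 47, 3, 1, 1, 94]

a₀ = ⌊√2263⌋ = 47.
With m₀=0, d₀=1 and mₖ₊₁ = dₖaₖ − mₖ, dₖ₊₁ = (n − mₖ₊₁²)/dₖ, aₖ₊₁ = ⌊(a₀+mₖ₊₁)/dₖ₊₁⌋:
  k=1: m=47, d=54, a=1
  k=2: m=7, d=41, a=1
  k=3: m=34, d=27, a=3
  k=4: m=47, d=2, a=47
  k=5: m=47, d=27, a=3
  k=6: m=34, d=41, a=1
  k=7: m=7, d=54, a=1
  k=8: m=47, d=1, a=94
d=1 and a=2a₀=94 at k=8, so the next step gives (m, d) = (47, 54) again — its k=1 value — and the period has length 8.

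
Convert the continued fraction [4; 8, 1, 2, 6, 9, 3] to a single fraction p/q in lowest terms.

19333/4698

Fold from the inside: start with 3/1.
  9 + 1/3 = 28/3
  6 + 3/28 = 171/28
  2 + 28/171 = 370/171
  1 + 171/370 = 541/370
  8 + 370/541 = 4698/541
  4 + 541/4698 = 19333/4698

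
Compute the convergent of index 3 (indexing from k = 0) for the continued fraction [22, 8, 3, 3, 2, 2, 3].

1836/83

Using pₖ = aₖpₖ₋₁ + pₖ₋₂, qₖ = aₖqₖ₋₁ + qₖ₋₂ (with p₋₁=1, p₋₂=0, q₋₁=0, q₋₂=1):
  k=0: a=22, p=22, q=1
  k=1: a=8, p=177, q=8
  k=2: a=3, p=553, q=25
  k=3: a=3, p=1836, q=83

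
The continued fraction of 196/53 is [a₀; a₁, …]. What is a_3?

196 = 3·53 + 37   →  a_0 = 3
53 = 1·37 + 16   →  a_1 = 1
37 = 2·16 + 5   →  a_2 = 2
16 = 3·5 + 1   →  a_3 = 3

3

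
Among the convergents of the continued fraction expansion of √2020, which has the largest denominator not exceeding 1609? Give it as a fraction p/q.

√2020 = [44; 1, 16, 1, 88, …] (period length 4).
Convergents:
  p_0/q_0 = 44/1
  p_1/q_1 = 45/1
  p_2/q_2 = 764/17
  p_3/q_3 = 809/18
  p_4/q_4 = 71956/1601
  p_5/q_5 = 72765/1619
q_4 = 1601 ≤ 1609 < 1619 = q_5, so the answer is 71956/1601.

71956/1601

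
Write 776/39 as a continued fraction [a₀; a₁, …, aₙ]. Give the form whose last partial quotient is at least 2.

776 = 19*39 + 35
39 = 1*35 + 4
35 = 8*4 + 3
4 = 1*3 + 1
3 = 3*1 + 0  (stop)
So 776/39 = [19; 1, 8, 1, 3].

[19; 1, 8, 1, 3]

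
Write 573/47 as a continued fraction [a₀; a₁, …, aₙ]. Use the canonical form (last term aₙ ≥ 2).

573 = 12*47 + 9
47 = 5*9 + 2
9 = 4*2 + 1
2 = 2*1 + 0  (stop)
So 573/47 = [12; 5, 4, 2].

[12; 5, 4, 2]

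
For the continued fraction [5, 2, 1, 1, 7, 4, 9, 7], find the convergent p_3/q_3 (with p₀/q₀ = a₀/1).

Using pₖ = aₖpₖ₋₁ + pₖ₋₂, qₖ = aₖqₖ₋₁ + qₖ₋₂ (with p₋₁=1, p₋₂=0, q₋₁=0, q₋₂=1):
  k=0: a=5, p=5, q=1
  k=1: a=2, p=11, q=2
  k=2: a=1, p=16, q=3
  k=3: a=1, p=27, q=5

27/5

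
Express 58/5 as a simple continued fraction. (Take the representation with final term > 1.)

[11; 1, 1, 2]

58 = 11·5 + 3
5 = 1·3 + 2
3 = 1·2 + 1
2 = 2·1 + 0  (stop)
So 58/5 = [11; 1, 1, 2].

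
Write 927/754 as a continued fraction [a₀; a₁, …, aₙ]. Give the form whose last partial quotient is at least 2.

927 = 1·754 + 173
754 = 4·173 + 62
173 = 2·62 + 49
62 = 1·49 + 13
49 = 3·13 + 10
13 = 1·10 + 3
10 = 3·3 + 1
3 = 3·1 + 0  (stop)
So 927/754 = [1; 4, 2, 1, 3, 1, 3, 3].

[1; 4, 2, 1, 3, 1, 3, 3]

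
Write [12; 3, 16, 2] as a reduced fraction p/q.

1245/101

Fold from the inside: start with 2/1.
  16 + 1/2 = 33/2
  3 + 2/33 = 101/33
  12 + 33/101 = 1245/101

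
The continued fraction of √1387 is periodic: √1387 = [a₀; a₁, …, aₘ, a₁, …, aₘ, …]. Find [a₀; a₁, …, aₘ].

a₀ = ⌊√1387⌋ = 37.
With m₀=0, d₀=1 and mₖ₊₁ = dₖaₖ − mₖ, dₖ₊₁ = (n − mₖ₊₁²)/dₖ, aₖ₊₁ = ⌊(a₀+mₖ₊₁)/dₖ₊₁⌋:
  k=1: m=37, d=18, a=4
  k=2: m=35, d=9, a=8
  k=3: m=37, d=2, a=37
  k=4: m=37, d=9, a=8
  k=5: m=35, d=18, a=4
  k=6: m=37, d=1, a=74
d=1 and a=2a₀=74 at k=6, so the next step gives (m, d) = (37, 18) again — its k=1 value — and the period has length 6.

[37; 4, 8, 37, 8, 4, 74]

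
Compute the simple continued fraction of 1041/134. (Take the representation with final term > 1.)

[7; 1, 3, 3, 10]

1041 = 7×134 + 103
134 = 1×103 + 31
103 = 3×31 + 10
31 = 3×10 + 1
10 = 10×1 + 0  (stop)
So 1041/134 = [7; 1, 3, 3, 10].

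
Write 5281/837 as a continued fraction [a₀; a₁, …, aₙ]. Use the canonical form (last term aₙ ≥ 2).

[6; 3, 4, 3, 6, 3]

5281 = 6×837 + 259
837 = 3×259 + 60
259 = 4×60 + 19
60 = 3×19 + 3
19 = 6×3 + 1
3 = 3×1 + 0  (stop)
So 5281/837 = [6; 3, 4, 3, 6, 3].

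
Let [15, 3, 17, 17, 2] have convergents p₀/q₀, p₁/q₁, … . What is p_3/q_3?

Using pₖ = aₖpₖ₋₁ + pₖ₋₂, qₖ = aₖqₖ₋₁ + qₖ₋₂ (with p₋₁=1, p₋₂=0, q₋₁=0, q₋₂=1):
  k=0: a=15, p=15, q=1
  k=1: a=3, p=46, q=3
  k=2: a=17, p=797, q=52
  k=3: a=17, p=13595, q=887

13595/887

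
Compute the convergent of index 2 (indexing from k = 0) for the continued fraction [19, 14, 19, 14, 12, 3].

Using pₖ = aₖpₖ₋₁ + pₖ₋₂, qₖ = aₖqₖ₋₁ + qₖ₋₂ (with p₋₁=1, p₋₂=0, q₋₁=0, q₋₂=1):
  k=0: a=19, p=19, q=1
  k=1: a=14, p=267, q=14
  k=2: a=19, p=5092, q=267

5092/267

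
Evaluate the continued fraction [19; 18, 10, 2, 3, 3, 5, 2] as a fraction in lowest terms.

Using pₖ = aₖpₖ₋₁ + pₖ₋₂ and qₖ = aₖqₖ₋₁ + qₖ₋₂:
  k=0: a=19, p=19, q=1
  k=1: a=18, p=343, q=18
  k=2: a=10, p=3449, q=181
  k=3: a=2, p=7241, q=380
  k=4: a=3, p=25172, q=1321
  k=5: a=3, p=82757, q=4343
  k=6: a=5, p=438957, q=23036
  k=7: a=2, p=960671, q=50415

960671/50415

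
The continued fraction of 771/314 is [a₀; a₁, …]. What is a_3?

9

771 = 2·314 + 143   →  a_0 = 2
314 = 2·143 + 28   →  a_1 = 2
143 = 5·28 + 3   →  a_2 = 5
28 = 9·3 + 1   →  a_3 = 9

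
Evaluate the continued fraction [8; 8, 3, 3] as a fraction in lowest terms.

674/83

Using pₖ = aₖpₖ₋₁ + pₖ₋₂ and qₖ = aₖqₖ₋₁ + qₖ₋₂:
  k=0: a=8, p=8, q=1
  k=1: a=8, p=65, q=8
  k=2: a=3, p=203, q=25
  k=3: a=3, p=674, q=83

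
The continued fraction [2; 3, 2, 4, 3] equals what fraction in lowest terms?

Fold from the inside: start with 3/1.
  4 + 1/3 = 13/3
  2 + 3/13 = 29/13
  3 + 13/29 = 100/29
  2 + 29/100 = 229/100

229/100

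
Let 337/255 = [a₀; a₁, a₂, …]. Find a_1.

3

337 = 1·255 + 82   →  a_0 = 1
255 = 3·82 + 9   →  a_1 = 3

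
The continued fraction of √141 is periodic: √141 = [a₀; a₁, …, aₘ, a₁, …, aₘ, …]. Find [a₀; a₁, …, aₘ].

a₀ = ⌊√141⌋ = 11.
With m₀=0, d₀=1 and mₖ₊₁ = dₖaₖ − mₖ, dₖ₊₁ = (n − mₖ₊₁²)/dₖ, aₖ₊₁ = ⌊(a₀+mₖ₊₁)/dₖ₊₁⌋:
  k=1: m=11, d=20, a=1
  k=2: m=9, d=3, a=6
  k=3: m=9, d=20, a=1
  k=4: m=11, d=1, a=22
d=1 and a=2a₀=22 at k=4, so the next step gives (m, d) = (11, 20) again — its k=1 value — and the period has length 4.

[11; 1, 6, 1, 22]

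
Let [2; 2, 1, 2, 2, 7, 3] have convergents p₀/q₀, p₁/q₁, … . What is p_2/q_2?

7/3

Using pₖ = aₖpₖ₋₁ + pₖ₋₂, qₖ = aₖqₖ₋₁ + qₖ₋₂ (with p₋₁=1, p₋₂=0, q₋₁=0, q₋₂=1):
  k=0: a=2, p=2, q=1
  k=1: a=2, p=5, q=2
  k=2: a=1, p=7, q=3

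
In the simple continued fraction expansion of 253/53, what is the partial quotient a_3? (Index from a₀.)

2

253 = 4·53 + 41   →  a_0 = 4
53 = 1·41 + 12   →  a_1 = 1
41 = 3·12 + 5   →  a_2 = 3
12 = 2·5 + 2   →  a_3 = 2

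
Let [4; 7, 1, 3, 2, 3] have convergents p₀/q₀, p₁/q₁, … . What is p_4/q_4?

289/70

Using pₖ = aₖpₖ₋₁ + pₖ₋₂, qₖ = aₖqₖ₋₁ + qₖ₋₂ (with p₋₁=1, p₋₂=0, q₋₁=0, q₋₂=1):
  k=0: a=4, p=4, q=1
  k=1: a=7, p=29, q=7
  k=2: a=1, p=33, q=8
  k=3: a=3, p=128, q=31
  k=4: a=2, p=289, q=70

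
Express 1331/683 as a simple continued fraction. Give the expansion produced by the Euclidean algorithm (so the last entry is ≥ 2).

1331 = 1·683 + 648
683 = 1·648 + 35
648 = 18·35 + 18
35 = 1·18 + 17
18 = 1·17 + 1
17 = 17·1 + 0  (stop)
So 1331/683 = [1; 1, 18, 1, 1, 17].

[1; 1, 18, 1, 1, 17]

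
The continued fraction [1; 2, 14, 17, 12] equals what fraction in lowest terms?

8851/5969

Using pₖ = aₖpₖ₋₁ + pₖ₋₂ and qₖ = aₖqₖ₋₁ + qₖ₋₂:
  k=0: a=1, p=1, q=1
  k=1: a=2, p=3, q=2
  k=2: a=14, p=43, q=29
  k=3: a=17, p=734, q=495
  k=4: a=12, p=8851, q=5969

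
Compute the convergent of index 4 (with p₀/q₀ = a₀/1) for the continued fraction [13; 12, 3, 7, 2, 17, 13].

Using pₖ = aₖpₖ₋₁ + pₖ₋₂, qₖ = aₖqₖ₋₁ + qₖ₋₂ (with p₋₁=1, p₋₂=0, q₋₁=0, q₋₂=1):
  k=0: a=13, p=13, q=1
  k=1: a=12, p=157, q=12
  k=2: a=3, p=484, q=37
  k=3: a=7, p=3545, q=271
  k=4: a=2, p=7574, q=579

7574/579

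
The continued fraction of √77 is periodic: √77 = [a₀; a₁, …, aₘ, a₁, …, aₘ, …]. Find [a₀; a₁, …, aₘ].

a₀ = ⌊√77⌋ = 8.

[8; 1, 3, 2, 3, 1, 16]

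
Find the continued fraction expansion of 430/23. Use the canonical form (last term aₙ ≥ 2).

[18; 1, 2, 3, 2]

430 = 18·23 + 16
23 = 1·16 + 7
16 = 2·7 + 2
7 = 3·2 + 1
2 = 2·1 + 0  (stop)
So 430/23 = [18; 1, 2, 3, 2].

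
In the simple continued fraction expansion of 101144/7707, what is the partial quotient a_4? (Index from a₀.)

13

101144 = 13·7707 + 953   →  a_0 = 13
7707 = 8·953 + 83   →  a_1 = 8
953 = 11·83 + 40   →  a_2 = 11
83 = 2·40 + 3   →  a_3 = 2
40 = 13·3 + 1   →  a_4 = 13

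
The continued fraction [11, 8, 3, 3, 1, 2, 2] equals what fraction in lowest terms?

7851/706

Fold from the inside: start with 2/1.
  2 + 1/2 = 5/2
  1 + 2/5 = 7/5
  3 + 5/7 = 26/7
  3 + 7/26 = 85/26
  8 + 26/85 = 706/85
  11 + 85/706 = 7851/706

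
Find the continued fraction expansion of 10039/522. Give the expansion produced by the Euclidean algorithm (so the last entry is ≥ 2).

[19; 4, 3, 5, 2, 3]

10039 = 19×522 + 121
522 = 4×121 + 38
121 = 3×38 + 7
38 = 5×7 + 3
7 = 2×3 + 1
3 = 3×1 + 0  (stop)
So 10039/522 = [19; 4, 3, 5, 2, 3].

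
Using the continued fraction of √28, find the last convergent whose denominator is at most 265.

1307/247

√28 = [5; 3, 2, 3, 10, …] (period length 4).
Convergents:
  p_0/q_0 = 5/1
  p_1/q_1 = 16/3
  p_2/q_2 = 37/7
  p_3/q_3 = 127/24
  p_4/q_4 = 1307/247
  p_5/q_5 = 4048/765
q_4 = 247 ≤ 265 < 765 = q_5, so the answer is 1307/247.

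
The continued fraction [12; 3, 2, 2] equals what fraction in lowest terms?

209/17

Fold from the inside: start with 2/1.
  2 + 1/2 = 5/2
  3 + 2/5 = 17/5
  12 + 5/17 = 209/17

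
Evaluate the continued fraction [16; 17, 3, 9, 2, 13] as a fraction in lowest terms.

221131/13771

Using pₖ = aₖpₖ₋₁ + pₖ₋₂ and qₖ = aₖqₖ₋₁ + qₖ₋₂:
  k=0: a=16, p=16, q=1
  k=1: a=17, p=273, q=17
  k=2: a=3, p=835, q=52
  k=3: a=9, p=7788, q=485
  k=4: a=2, p=16411, q=1022
  k=5: a=13, p=221131, q=13771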